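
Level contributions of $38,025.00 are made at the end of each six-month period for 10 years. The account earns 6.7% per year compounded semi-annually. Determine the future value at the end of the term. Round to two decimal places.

$1,058,912.30

This is an ordinary annuity: 20 deposits of $38,025.00 at the end of each six-month period.
Periodic rate r = 0.067/2 per half-year; n is counted in half-years.
FV = PMT × [((1+r)^n − 1)/r] = 38,025 × [(1+r)^20 − 1] / r = $1,058,912.30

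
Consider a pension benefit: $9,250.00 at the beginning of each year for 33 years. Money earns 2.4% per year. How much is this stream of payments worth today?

This is an annuity due: 33 payments of $9,250.00 at the beginning of each year.
Periodic rate r = 0.024 per year.
PV = PMT × [(1 − (1+r)^−n)/r] × (1+r) = 9,250 × [1 − (1+r)^−33] / r × (1+r) = $214,227.06

$214,227.06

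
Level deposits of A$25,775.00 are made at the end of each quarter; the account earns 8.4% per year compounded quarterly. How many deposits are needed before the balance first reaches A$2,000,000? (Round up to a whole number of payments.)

Periodic rate r = 0.084/4 per quarter; n is counted in quarters.
Ordinary annuity FV: 2,000,000 = 25,775 × [((1+r)^n − 1)/r].
(1+r)^n = 1 + 2,000,000 × r / 25,775, so n = ln(1 + 2,000,000·r/25,775) / ln(1+r) = 46.52.
Round up to a whole number of payments: n = 47.

47 payments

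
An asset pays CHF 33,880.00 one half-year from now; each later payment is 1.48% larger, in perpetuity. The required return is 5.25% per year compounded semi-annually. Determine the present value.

Periodic rate r = 0.0525/2 per half-year.
Growing perpetuity (Gordon): PV = PMT₁ / (r − g) = 33,880 / (r − 0.0148) = CHF 2,958,951.97.

CHF 2,958,951.97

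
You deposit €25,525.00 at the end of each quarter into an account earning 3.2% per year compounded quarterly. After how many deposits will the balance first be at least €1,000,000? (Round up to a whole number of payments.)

Periodic rate r = 0.032/4 per quarter; n is counted in quarters.
Ordinary annuity FV: 1,000,000 = 25,525 × [((1+r)^n − 1)/r].
(1+r)^n = 1 + 1,000,000 × r / 25,525, so n = ln(1 + 1,000,000·r/25,525) / ln(1+r) = 34.22.
Round up to a whole number of payments: n = 35.

35 payments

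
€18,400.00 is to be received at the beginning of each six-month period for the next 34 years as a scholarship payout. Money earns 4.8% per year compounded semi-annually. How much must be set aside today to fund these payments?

€628,568.42

This is an annuity due: 68 payments of €18,400.00 at the beginning of each six-month period.
Periodic rate r = 0.048/2 per half-year; n is counted in half-years.
PV = PMT × [(1 − (1+r)^−n)/r] × (1+r) = 18,400 × [1 − (1+r)^−68] / r × (1+r) = €628,568.42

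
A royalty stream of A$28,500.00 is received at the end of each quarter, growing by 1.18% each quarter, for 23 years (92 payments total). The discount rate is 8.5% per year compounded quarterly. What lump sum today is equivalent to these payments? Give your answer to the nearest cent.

A$1,733,622.86

Periodic rate r = 0.085/4 per quarter; n is counted in quarters.
Growing ordinary annuity: PV = PMT₁ × [1 − ((1+g)/(1+r))^n] / (r − g) = 28,500 × [1 − ((1+0.0118)/(1+r))^92] / (r − 0.0118) = A$1,733,622.86.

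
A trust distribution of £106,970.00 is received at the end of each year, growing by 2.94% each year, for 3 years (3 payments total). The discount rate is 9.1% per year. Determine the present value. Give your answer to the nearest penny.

Periodic rate r = 0.091 per year.
Growing ordinary annuity: PV = PMT₁ × [1 − ((1+g)/(1+r))^n] / (r − g) = 106,970 × [1 − ((1+0.0294)/(1+r))^3] / (r − 0.0294) = £277,847.67.

£277,847.67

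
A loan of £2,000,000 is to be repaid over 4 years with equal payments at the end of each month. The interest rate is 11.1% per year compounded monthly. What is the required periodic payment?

Level ordinary annuity; solve PV = PMT × [(1 − (1+r)^−n)/r] for PMT.
Periodic rate r = 0.111/12 per month; n is counted in months.
With n = 48: PMT = 2,000,000 / ([(1 − (1+r)^−n)/r]) = £51,788.22

£51,788.22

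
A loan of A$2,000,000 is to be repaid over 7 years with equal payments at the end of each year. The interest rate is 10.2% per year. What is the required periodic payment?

A$413,519.87

Level ordinary annuity; solve PV = PMT × [(1 − (1+r)^−n)/r] for PMT.
Periodic rate r = 0.102 per year.
With n = 7: PMT = 2,000,000 / ([(1 − (1+r)^−n)/r]) = A$413,519.87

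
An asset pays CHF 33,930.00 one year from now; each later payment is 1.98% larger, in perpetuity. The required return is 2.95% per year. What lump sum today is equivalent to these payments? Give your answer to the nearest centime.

CHF 3,497,938.14

Periodic rate r = 0.0295 per year.
Growing perpetuity (Gordon): PV = PMT₁ / (r − g) = 33,930 / (r − 0.0198) = CHF 3,497,938.14.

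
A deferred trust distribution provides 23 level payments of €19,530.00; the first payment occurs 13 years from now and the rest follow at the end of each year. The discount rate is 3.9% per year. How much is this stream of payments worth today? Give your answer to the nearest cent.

€185,162.40

Ordinary annuity of 23 payments, first payment at period 13.
Periodic rate r = 0.039 per year.
The ordinary-annuity PV formula values the stream one period before the first payment (period 12); discount that back 12 periods:
PV₀ = 19,530 × [1 − (1+r)^−23] / r × (1+r)^−12 = €185,162.40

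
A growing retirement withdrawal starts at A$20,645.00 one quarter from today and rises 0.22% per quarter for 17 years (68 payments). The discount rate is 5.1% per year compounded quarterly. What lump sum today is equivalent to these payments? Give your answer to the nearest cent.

A$996,789.89

Periodic rate r = 0.051/4 per quarter; n is counted in quarters.
Growing ordinary annuity: PV = PMT₁ × [1 − ((1+g)/(1+r))^n] / (r − g) = 20,645 × [1 − ((1+0.0022)/(1+r))^68] / (r − 0.0022) = A$996,789.89.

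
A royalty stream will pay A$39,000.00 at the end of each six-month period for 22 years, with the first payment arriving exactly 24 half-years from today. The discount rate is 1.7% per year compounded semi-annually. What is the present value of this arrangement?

Ordinary annuity of 44 payments, first payment at period 24.
Periodic rate r = 0.017/2 per half-year; n is counted in half-years.
The ordinary-annuity PV formula values the stream one period before the first payment (period 23); discount that back 23 periods:
PV₀ = 39,000 × [1 − (1+r)^−44] / r × (1+r)^−23 = A$1,174,273.66

A$1,174,273.66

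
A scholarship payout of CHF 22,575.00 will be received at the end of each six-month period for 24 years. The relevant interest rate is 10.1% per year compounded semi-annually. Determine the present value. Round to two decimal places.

CHF 405,022.32

This is an ordinary annuity: 48 payments of CHF 22,575.00 at the end of each six-month period.
Periodic rate r = 0.101/2 per half-year; n is counted in half-years.
PV = PMT × [(1 − (1+r)^−n)/r] = 22,575 × [1 − (1+r)^−48] / r = CHF 405,022.32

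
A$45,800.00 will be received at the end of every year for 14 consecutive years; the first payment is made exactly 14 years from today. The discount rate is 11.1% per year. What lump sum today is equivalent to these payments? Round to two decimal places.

A$80,958.84

Ordinary annuity of 14 payments, first payment at period 14.
Periodic rate r = 0.111 per year.
The ordinary-annuity PV formula values the stream one period before the first payment (period 13); discount that back 13 periods:
PV₀ = 45,800 × [1 − (1+r)^−14] / r × (1+r)^−13 = A$80,958.84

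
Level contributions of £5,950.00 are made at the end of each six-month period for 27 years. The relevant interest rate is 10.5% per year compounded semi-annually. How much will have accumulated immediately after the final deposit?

£1,682,852.66

This is an ordinary annuity: 54 deposits of £5,950.00 at the end of each six-month period.
Periodic rate r = 0.105/2 per half-year; n is counted in half-years.
FV = PMT × [((1+r)^n − 1)/r] = 5,950 × [(1+r)^54 − 1] / r = £1,682,852.66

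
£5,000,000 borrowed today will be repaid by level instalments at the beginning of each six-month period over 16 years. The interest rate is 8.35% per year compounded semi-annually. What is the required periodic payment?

£274,546.28

Level annuity due; solve PV = PMT × [(1 − (1+r)^−n)/r] × (1+r) for PMT.
Periodic rate r = 0.0835/2 per half-year; n is counted in half-years.
With n = 32: PMT = 5,000,000 / ([(1 − (1+r)^−n)/r] × (1+r)) = £274,546.28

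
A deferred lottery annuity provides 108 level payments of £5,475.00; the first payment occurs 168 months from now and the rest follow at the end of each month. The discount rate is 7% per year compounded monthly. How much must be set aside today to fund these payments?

£165,733.41

Ordinary annuity of 108 payments, first payment at period 168.
Periodic rate r = 0.07/12 per month; n is counted in months.
The ordinary-annuity PV formula values the stream one period before the first payment (period 167); discount that back 167 periods:
PV₀ = 5,475 × [1 − (1+r)^−108] / r × (1+r)^−167 = £165,733.41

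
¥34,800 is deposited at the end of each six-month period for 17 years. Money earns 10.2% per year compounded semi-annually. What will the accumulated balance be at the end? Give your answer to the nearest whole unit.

¥3,020,201

This is an ordinary annuity: 34 deposits of ¥34,800 at the end of each six-month period.
Periodic rate r = 0.102/2 per half-year; n is counted in half-years.
FV = PMT × [((1+r)^n − 1)/r] = 34,800 × [(1+r)^34 − 1] / r = ¥3,020,201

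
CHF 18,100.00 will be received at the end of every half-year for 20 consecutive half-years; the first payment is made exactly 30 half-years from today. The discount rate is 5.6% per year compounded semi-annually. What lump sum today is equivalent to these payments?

Ordinary annuity of 20 payments, first payment at period 30.
Periodic rate r = 0.056/2 per half-year; n is counted in half-years.
The ordinary-annuity PV formula values the stream one period before the first payment (period 29); discount that back 29 periods:
PV₀ = 18,100 × [1 − (1+r)^−20] / r × (1+r)^−29 = CHF 123,160.84

CHF 123,160.84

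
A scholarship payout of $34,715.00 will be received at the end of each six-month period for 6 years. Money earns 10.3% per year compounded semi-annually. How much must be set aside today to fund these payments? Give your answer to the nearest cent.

This is an ordinary annuity: 12 payments of $34,715.00 at the end of each six-month period.
Periodic rate r = 0.103/2 per half-year; n is counted in half-years.
PV = PMT × [(1 − (1+r)^−n)/r] = 34,715 × [1 − (1+r)^−12] / r = $305,101.25

$305,101.25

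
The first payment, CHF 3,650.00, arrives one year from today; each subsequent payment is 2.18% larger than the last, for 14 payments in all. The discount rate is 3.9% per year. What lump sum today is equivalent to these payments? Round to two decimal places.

CHF 44,224.76

Periodic rate r = 0.039 per year.
Growing ordinary annuity: PV = PMT₁ × [1 − ((1+g)/(1+r))^n] / (r − g) = 3,650 × [1 − ((1+0.0218)/(1+r))^14] / (r − 0.0218) = CHF 44,224.76.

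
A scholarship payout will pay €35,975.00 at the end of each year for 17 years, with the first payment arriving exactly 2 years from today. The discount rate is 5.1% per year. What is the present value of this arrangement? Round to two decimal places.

Ordinary annuity of 17 payments, first payment at period 2.
Periodic rate r = 0.051 per year.
The ordinary-annuity PV formula values the stream one period before the first payment (period 1); discount that back 1 periods:
PV₀ = 35,975 × [1 − (1+r)^−17] / r × (1+r)^−1 = €383,037.32

€383,037.32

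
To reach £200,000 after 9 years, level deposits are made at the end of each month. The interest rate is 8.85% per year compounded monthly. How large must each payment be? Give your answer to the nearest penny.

£1,217.71

Level ordinary annuity; solve FV = PMT × [((1+r)^n − 1)/r] for PMT.
Periodic rate r = 0.0885/12 per month; n is counted in months.
With n = 108: PMT = 200,000 / ([((1+r)^n − 1)/r]) = £1,217.71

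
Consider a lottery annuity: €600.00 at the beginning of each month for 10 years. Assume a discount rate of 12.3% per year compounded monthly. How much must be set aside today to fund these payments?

€41,742.84

This is an annuity due: 120 payments of €600.00 at the beginning of each month.
Periodic rate r = 0.123/12 per month; n is counted in months.
PV = PMT × [(1 − (1+r)^−n)/r] × (1+r) = 600 × [1 − (1+r)^−120] / r × (1+r) = €41,742.84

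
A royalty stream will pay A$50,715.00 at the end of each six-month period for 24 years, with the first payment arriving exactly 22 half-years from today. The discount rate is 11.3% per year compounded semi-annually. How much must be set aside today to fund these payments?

A$262,792.89

Ordinary annuity of 48 payments, first payment at period 22.
Periodic rate r = 0.113/2 per half-year; n is counted in half-years.
The ordinary-annuity PV formula values the stream one period before the first payment (period 21); discount that back 21 periods:
PV₀ = 50,715 × [1 − (1+r)^−48] / r × (1+r)^−21 = A$262,792.89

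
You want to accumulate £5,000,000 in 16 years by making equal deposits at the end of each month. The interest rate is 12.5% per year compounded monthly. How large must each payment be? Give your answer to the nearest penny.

£8,250.16

Level ordinary annuity; solve FV = PMT × [((1+r)^n − 1)/r] for PMT.
Periodic rate r = 0.125/12 per month; n is counted in months.
With n = 192: PMT = 5,000,000 / ([((1+r)^n − 1)/r]) = £8,250.16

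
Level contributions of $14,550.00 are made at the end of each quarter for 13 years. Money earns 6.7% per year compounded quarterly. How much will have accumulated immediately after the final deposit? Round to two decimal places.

This is an ordinary annuity: 52 deposits of $14,550.00 at the end of each quarter.
Periodic rate r = 0.067/4 per quarter; n is counted in quarters.
FV = PMT × [((1+r)^n − 1)/r] = 14,550 × [(1+r)^52 − 1] / r = $1,191,904.86

$1,191,904.86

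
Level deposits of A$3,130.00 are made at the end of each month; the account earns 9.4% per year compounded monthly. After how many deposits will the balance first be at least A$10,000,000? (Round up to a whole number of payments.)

Periodic rate r = 0.094/12 per month; n is counted in months.
Ordinary annuity FV: 10,000,000 = 3,130 × [((1+r)^n − 1)/r].
(1+r)^n = 1 + 10,000,000 × r / 3,130, so n = ln(1 + 10,000,000·r/3,130) / ln(1+r) = 417.69.
Round up to a whole number of payments: n = 418.

418 payments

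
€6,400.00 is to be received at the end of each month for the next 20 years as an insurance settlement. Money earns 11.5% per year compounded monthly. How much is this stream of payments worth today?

This is an ordinary annuity: 240 payments of €6,400.00 at the end of each month.
Periodic rate r = 0.115/12 per month; n is counted in months.
PV = PMT × [(1 − (1+r)^−n)/r] = 6,400 × [1 − (1+r)^−240] / r = €600,133.36

€600,133.36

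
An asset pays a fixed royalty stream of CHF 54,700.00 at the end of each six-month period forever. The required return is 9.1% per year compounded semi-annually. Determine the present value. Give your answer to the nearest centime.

Periodic rate r = 0.091/2 per half-year.
Level perpetuity: PV = PMT / r = 54,700 / (0.091/2) = CHF 1,202,197.80.

CHF 1,202,197.80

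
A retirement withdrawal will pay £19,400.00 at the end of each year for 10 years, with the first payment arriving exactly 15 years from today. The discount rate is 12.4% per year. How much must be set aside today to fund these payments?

Ordinary annuity of 10 payments, first payment at period 15.
Periodic rate r = 0.124 per year.
The ordinary-annuity PV formula values the stream one period before the first payment (period 14); discount that back 14 periods:
PV₀ = 19,400 × [1 − (1+r)^−10] / r × (1+r)^−14 = £20,992.39

£20,992.39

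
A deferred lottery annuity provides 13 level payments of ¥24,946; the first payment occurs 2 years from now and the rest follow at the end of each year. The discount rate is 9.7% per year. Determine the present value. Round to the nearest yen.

¥164,073

Ordinary annuity of 13 payments, first payment at period 2.
Periodic rate r = 0.097 per year.
The ordinary-annuity PV formula values the stream one period before the first payment (period 1); discount that back 1 periods:
PV₀ = 24,946 × [1 − (1+r)^−13] / r × (1+r)^−1 = ¥164,073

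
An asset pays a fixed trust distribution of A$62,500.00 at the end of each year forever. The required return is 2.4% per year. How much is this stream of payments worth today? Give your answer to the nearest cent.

Periodic rate r = 0.024 per year.
Level perpetuity: PV = PMT / r = 62,500 / (0.024) = A$2,604,166.67.

A$2,604,166.67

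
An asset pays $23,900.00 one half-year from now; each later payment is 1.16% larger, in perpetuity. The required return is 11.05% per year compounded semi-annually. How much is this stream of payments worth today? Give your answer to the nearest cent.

$547,537.23

Periodic rate r = 0.1105/2 per half-year.
Growing perpetuity (Gordon): PV = PMT₁ / (r − g) = 23,900 / (r − 0.0116) = $547,537.23.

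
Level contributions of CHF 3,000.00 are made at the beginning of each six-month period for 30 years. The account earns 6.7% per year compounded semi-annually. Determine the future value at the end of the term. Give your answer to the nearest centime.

This is an annuity due: 60 deposits of CHF 3,000.00 at the beginning of each six-month period.
Periodic rate r = 0.067/2 per half-year; n is counted in half-years.
FV = PMT × [((1+r)^n − 1)/r] × (1+r) = 3,000 × [(1+r)^60 − 1] / r × (1+r) = CHF 575,815.97

CHF 575,815.97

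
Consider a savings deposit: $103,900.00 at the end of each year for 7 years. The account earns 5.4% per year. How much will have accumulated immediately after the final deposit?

This is an ordinary annuity: 7 deposits of $103,900.00 at the end of each year.
Periodic rate r = 0.054 per year.
FV = PMT × [((1+r)^n − 1)/r] = 103,900 × [(1+r)^7 − 1] / r = $856,318.14

$856,318.14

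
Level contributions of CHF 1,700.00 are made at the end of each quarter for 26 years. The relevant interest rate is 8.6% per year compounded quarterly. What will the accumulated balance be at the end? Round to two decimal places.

This is an ordinary annuity: 104 deposits of CHF 1,700.00 at the end of each quarter.
Periodic rate r = 0.086/4 per quarter; n is counted in quarters.
FV = PMT × [((1+r)^n − 1)/r] = 1,700 × [(1+r)^104 − 1] / r = CHF 643,369.00

CHF 643,369.00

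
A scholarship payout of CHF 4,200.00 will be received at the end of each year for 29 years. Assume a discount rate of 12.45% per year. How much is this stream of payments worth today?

This is an ordinary annuity: 29 payments of CHF 4,200.00 at the end of each year.
Periodic rate r = 0.1245 per year.
PV = PMT × [(1 − (1+r)^−n)/r] = 4,200 × [1 − (1+r)^−29] / r = CHF 32,612.26

CHF 32,612.26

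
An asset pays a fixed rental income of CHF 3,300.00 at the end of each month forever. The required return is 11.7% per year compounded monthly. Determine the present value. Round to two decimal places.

Periodic rate r = 0.117/12 per month.
Level perpetuity: PV = PMT / r = 3,300 / (0.117/12) = CHF 338,461.54.

CHF 338,461.54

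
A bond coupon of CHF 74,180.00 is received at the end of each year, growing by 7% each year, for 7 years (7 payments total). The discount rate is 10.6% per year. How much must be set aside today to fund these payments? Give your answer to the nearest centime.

CHF 426,055.71

Periodic rate r = 0.106 per year.
Growing ordinary annuity: PV = PMT₁ × [1 − ((1+g)/(1+r))^n] / (r − g) = 74,180 × [1 − ((1+0.07)/(1+r))^7] / (r − 0.07) = CHF 426,055.71.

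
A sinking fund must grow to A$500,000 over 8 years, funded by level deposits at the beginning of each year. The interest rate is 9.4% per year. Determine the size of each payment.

Level annuity due; solve FV = PMT × [((1+r)^n − 1)/r] × (1+r) for PMT.
Periodic rate r = 0.094 per year.
With n = 8: PMT = 500,000 / ([((1+r)^n − 1)/r] × (1+r)) = A$40,845.15

A$40,845.15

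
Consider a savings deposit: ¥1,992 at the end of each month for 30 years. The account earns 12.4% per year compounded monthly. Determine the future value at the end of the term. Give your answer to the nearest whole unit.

This is an ordinary annuity: 360 deposits of ¥1,992 at the end of each month.
Periodic rate r = 0.124/12 per month; n is counted in months.
FV = PMT × [((1+r)^n − 1)/r] = 1,992 × [(1+r)^360 − 1] / r = ¥7,611,532

¥7,611,532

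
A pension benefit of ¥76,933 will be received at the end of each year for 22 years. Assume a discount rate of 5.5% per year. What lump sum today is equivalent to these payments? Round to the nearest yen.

¥968,061

This is an ordinary annuity: 22 payments of ¥76,933 at the end of each year.
Periodic rate r = 0.055 per year.
PV = PMT × [(1 − (1+r)^−n)/r] = 76,933 × [1 − (1+r)^−22] / r = ¥968,061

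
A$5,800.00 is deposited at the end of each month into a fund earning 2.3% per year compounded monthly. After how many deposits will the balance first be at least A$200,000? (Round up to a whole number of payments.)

34 payments

Periodic rate r = 0.023/12 per month; n is counted in months.
Ordinary annuity FV: 200,000 = 5,800 × [((1+r)^n − 1)/r].
(1+r)^n = 1 + 200,000 × r / 5,800, so n = ln(1 + 200,000·r/5,800) / ln(1+r) = 33.42.
Round up to a whole number of payments: n = 34.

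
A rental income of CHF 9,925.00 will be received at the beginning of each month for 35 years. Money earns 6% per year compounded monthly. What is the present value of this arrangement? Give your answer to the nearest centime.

This is an annuity due: 420 payments of CHF 9,925.00 at the beginning of each month.
Periodic rate r = 0.06/12 per month; n is counted in months.
PV = PMT × [(1 − (1+r)^−n)/r] × (1+r) = 9,925 × [1 − (1+r)^−420] / r × (1+r) = CHF 1,749,351.99

CHF 1,749,351.99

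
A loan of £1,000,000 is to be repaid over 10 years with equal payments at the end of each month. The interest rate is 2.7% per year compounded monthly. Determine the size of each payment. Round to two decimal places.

£9,518.21

Level ordinary annuity; solve PV = PMT × [(1 − (1+r)^−n)/r] for PMT.
Periodic rate r = 0.027/12 per month; n is counted in months.
With n = 120: PMT = 1,000,000 / ([(1 − (1+r)^−n)/r]) = £9,518.21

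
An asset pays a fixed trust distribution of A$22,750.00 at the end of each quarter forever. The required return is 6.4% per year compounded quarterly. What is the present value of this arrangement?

Periodic rate r = 0.064/4 per quarter.
Level perpetuity: PV = PMT / r = 22,750 / (0.064/4) = A$1,421,875.00.

A$1,421,875.00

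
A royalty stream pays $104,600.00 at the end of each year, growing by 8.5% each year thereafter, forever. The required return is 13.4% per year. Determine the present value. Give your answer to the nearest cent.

$2,134,693.88

Periodic rate r = 0.134 per year.
Growing perpetuity (Gordon): PV = PMT₁ / (r − g) = 104,600 / (r − 0.085) = $2,134,693.88.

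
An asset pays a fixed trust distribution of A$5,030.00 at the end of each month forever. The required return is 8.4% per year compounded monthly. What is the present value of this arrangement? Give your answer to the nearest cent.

Periodic rate r = 0.084/12 per month.
Level perpetuity: PV = PMT / r = 5,030 / (0.084/12) = A$718,571.43.

A$718,571.43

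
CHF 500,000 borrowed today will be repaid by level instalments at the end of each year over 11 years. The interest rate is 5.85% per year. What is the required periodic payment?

CHF 62,911.01

Level ordinary annuity; solve PV = PMT × [(1 − (1+r)^−n)/r] for PMT.
Periodic rate r = 0.0585 per year.
With n = 11: PMT = 500,000 / ([(1 − (1+r)^−n)/r]) = CHF 62,911.01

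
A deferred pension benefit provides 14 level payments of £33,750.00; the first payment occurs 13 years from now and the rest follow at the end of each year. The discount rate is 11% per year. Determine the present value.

£67,354.95

Ordinary annuity of 14 payments, first payment at period 13.
Periodic rate r = 0.11 per year.
The ordinary-annuity PV formula values the stream one period before the first payment (period 12); discount that back 12 periods:
PV₀ = 33,750 × [1 − (1+r)^−14] / r × (1+r)^−12 = £67,354.95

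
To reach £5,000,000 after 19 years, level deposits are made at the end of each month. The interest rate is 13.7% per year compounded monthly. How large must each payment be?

Level ordinary annuity; solve FV = PMT × [((1+r)^n − 1)/r] for PMT.
Periodic rate r = 0.137/12 per month; n is counted in months.
With n = 228: PMT = 5,000,000 / ([((1+r)^n − 1)/r]) = £4,638.47

£4,638.47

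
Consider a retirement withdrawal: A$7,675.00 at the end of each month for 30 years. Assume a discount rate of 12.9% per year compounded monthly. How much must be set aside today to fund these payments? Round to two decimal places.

A$698,750.82

This is an ordinary annuity: 360 payments of A$7,675.00 at the end of each month.
Periodic rate r = 0.129/12 per month; n is counted in months.
PV = PMT × [(1 − (1+r)^−n)/r] = 7,675 × [1 − (1+r)^−360] / r = A$698,750.82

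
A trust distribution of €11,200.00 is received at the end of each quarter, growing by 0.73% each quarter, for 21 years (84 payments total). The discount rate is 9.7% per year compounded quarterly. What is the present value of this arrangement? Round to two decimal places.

Periodic rate r = 0.097/4 per quarter; n is counted in quarters.
Growing ordinary annuity: PV = PMT₁ × [1 − ((1+g)/(1+r))^n] / (r − g) = 11,200 × [1 − ((1+0.0073)/(1+r))^84] / (r − 0.0073) = €498,104.00.

€498,104.00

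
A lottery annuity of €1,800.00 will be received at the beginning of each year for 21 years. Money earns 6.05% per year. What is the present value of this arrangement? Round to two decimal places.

This is an annuity due: 21 payments of €1,800.00 at the beginning of each year.
Periodic rate r = 0.0605 per year.
PV = PMT × [(1 − (1+r)^−n)/r] × (1+r) = 1,800 × [1 − (1+r)^−21] / r × (1+r) = €22,362.32

€22,362.32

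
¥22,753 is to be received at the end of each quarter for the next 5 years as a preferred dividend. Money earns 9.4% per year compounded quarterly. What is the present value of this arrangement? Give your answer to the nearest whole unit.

This is an ordinary annuity: 20 payments of ¥22,753 at the end of each quarter.
Periodic rate r = 0.094/4 per quarter; n is counted in quarters.
PV = PMT × [(1 − (1+r)^−n)/r] = 22,753 × [1 − (1+r)^−20] / r = ¥359,778

¥359,778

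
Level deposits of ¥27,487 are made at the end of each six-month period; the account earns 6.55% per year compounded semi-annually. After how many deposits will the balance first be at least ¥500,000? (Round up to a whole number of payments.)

15 payments

Periodic rate r = 0.0655/2 per half-year; n is counted in half-years.
Ordinary annuity FV: 500,000 = 27,487 × [((1+r)^n − 1)/r].
(1+r)^n = 1 + 500,000 × r / 27,487, so n = ln(1 + 500,000·r/27,487) / ln(1+r) = 14.50.
Round up to a whole number of payments: n = 15.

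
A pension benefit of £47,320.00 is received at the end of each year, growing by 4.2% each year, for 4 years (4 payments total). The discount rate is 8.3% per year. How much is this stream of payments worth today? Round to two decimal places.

Periodic rate r = 0.083 per year.
Growing ordinary annuity: PV = PMT₁ × [1 − ((1+g)/(1+r))^n] / (r − g) = 47,320 × [1 − ((1+0.042)/(1+r))^4] / (r − 0.042) = £165,097.07.

£165,097.07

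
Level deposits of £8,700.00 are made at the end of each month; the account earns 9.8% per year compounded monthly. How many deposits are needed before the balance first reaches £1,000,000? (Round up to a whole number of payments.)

Periodic rate r = 0.098/12 per month; n is counted in months.
Ordinary annuity FV: 1,000,000 = 8,700 × [((1+r)^n − 1)/r].
(1+r)^n = 1 + 1,000,000 × r / 8,700, so n = ln(1 + 1,000,000·r/8,700) / ln(1+r) = 81.39.
Round up to a whole number of payments: n = 82.

82 payments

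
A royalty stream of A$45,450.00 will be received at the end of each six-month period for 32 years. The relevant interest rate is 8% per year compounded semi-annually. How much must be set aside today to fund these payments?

A$1,043,920.56

This is an ordinary annuity: 64 payments of A$45,450.00 at the end of each six-month period.
Periodic rate r = 0.08/2 per half-year; n is counted in half-years.
PV = PMT × [(1 − (1+r)^−n)/r] = 45,450 × [1 − (1+r)^−64] / r = A$1,043,920.56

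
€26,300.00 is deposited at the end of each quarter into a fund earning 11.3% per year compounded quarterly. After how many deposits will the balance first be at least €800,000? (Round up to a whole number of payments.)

23 payments

Periodic rate r = 0.113/4 per quarter; n is counted in quarters.
Ordinary annuity FV: 800,000 = 26,300 × [((1+r)^n − 1)/r].
(1+r)^n = 1 + 800,000 × r / 26,300, so n = ln(1 + 800,000·r/26,300) / ln(1+r) = 22.26.
Round up to a whole number of payments: n = 23.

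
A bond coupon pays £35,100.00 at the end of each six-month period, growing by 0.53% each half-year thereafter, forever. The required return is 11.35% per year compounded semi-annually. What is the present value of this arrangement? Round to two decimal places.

Periodic rate r = 0.1135/2 per half-year.
Growing perpetuity (Gordon): PV = PMT₁ / (r − g) = 35,100 / (r − 0.0053) = £682,215.74.

£682,215.74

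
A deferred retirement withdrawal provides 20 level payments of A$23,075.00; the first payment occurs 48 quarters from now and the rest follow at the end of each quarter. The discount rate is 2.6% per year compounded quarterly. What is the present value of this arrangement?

Ordinary annuity of 20 payments, first payment at period 48.
Periodic rate r = 0.026/4 per quarter; n is counted in quarters.
The ordinary-annuity PV formula values the stream one period before the first payment (period 47); discount that back 47 periods:
PV₀ = 23,075 × [1 − (1+r)^−20] / r × (1+r)^−47 = A$318,187.00

A$318,187.00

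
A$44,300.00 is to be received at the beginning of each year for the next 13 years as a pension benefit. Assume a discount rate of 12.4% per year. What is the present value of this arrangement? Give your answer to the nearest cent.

A$313,699.05

This is an annuity due: 13 payments of A$44,300.00 at the beginning of each year.
Periodic rate r = 0.124 per year.
PV = PMT × [(1 − (1+r)^−n)/r] × (1+r) = 44,300 × [1 − (1+r)^−13] / r × (1+r) = A$313,699.05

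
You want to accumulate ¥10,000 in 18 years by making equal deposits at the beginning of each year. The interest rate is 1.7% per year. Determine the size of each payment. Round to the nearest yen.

¥472

Level annuity due; solve FV = PMT × [((1+r)^n − 1)/r] × (1+r) for PMT.
Periodic rate r = 0.017 per year.
With n = 18: PMT = 10,000 / ([((1+r)^n − 1)/r] × (1+r)) = ¥472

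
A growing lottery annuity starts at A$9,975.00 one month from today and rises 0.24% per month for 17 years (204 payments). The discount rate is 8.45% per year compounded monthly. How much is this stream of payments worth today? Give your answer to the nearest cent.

Periodic rate r = 0.0845/12 per month; n is counted in months.
Growing ordinary annuity: PV = PMT₁ × [1 − ((1+g)/(1+r))^n] / (r − g) = 9,975 × [1 − ((1+0.0024)/(1+r))^204] / (r − 0.0024) = A$1,311,604.72.

A$1,311,604.72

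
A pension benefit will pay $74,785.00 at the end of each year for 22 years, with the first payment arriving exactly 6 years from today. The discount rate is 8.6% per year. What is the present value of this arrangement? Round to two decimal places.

Ordinary annuity of 22 payments, first payment at period 6.
Periodic rate r = 0.086 per year.
The ordinary-annuity PV formula values the stream one period before the first payment (period 5); discount that back 5 periods:
PV₀ = 74,785 × [1 − (1+r)^−22] / r × (1+r)^−5 = $481,924.21

$481,924.21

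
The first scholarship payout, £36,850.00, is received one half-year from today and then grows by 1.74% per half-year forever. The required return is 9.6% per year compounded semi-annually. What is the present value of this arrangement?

£1,204,248.37

Periodic rate r = 0.096/2 per half-year.
Growing perpetuity (Gordon): PV = PMT₁ / (r − g) = 36,850 / (r − 0.0174) = £1,204,248.37.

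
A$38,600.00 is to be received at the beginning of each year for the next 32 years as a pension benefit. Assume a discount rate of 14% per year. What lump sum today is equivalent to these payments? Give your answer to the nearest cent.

A$309,567.40

This is an annuity due: 32 payments of A$38,600.00 at the beginning of each year.
Periodic rate r = 0.14 per year.
PV = PMT × [(1 − (1+r)^−n)/r] × (1+r) = 38,600 × [1 − (1+r)^−32] / r × (1+r) = A$309,567.40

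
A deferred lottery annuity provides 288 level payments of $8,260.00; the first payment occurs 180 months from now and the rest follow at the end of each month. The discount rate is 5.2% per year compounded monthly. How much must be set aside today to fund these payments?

Ordinary annuity of 288 payments, first payment at period 180.
Periodic rate r = 0.052/12 per month; n is counted in months.
The ordinary-annuity PV formula values the stream one period before the first payment (period 179); discount that back 179 periods:
PV₀ = 8,260 × [1 − (1+r)^−288] / r × (1+r)^−179 = $626,018.76

$626,018.76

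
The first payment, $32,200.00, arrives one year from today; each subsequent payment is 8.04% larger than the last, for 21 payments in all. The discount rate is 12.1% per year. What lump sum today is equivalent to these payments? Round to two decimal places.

Periodic rate r = 0.121 per year.
Growing ordinary annuity: PV = PMT₁ × [1 − ((1+g)/(1+r))^n] / (r − g) = 32,200 × [1 − ((1+0.0804)/(1+r))^21] / (r − 0.0804) = $427,602.88.

$427,602.88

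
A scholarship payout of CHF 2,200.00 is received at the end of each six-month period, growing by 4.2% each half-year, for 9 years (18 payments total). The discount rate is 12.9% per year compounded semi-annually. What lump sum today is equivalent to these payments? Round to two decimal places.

Periodic rate r = 0.129/2 per half-year; n is counted in half-years.
Growing ordinary annuity: PV = PMT₁ × [1 − ((1+g)/(1+r))^n] / (r − g) = 2,200 × [1 − ((1+0.042)/(1+r))^18] / (r − 0.042) = CHF 31,214.13.

CHF 31,214.13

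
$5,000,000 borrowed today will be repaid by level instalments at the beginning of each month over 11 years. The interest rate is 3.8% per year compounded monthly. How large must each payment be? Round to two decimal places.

$46,257.98

Level annuity due; solve PV = PMT × [(1 − (1+r)^−n)/r] × (1+r) for PMT.
Periodic rate r = 0.038/12 per month; n is counted in months.
With n = 132: PMT = 5,000,000 / ([(1 − (1+r)^−n)/r] × (1+r)) = $46,257.98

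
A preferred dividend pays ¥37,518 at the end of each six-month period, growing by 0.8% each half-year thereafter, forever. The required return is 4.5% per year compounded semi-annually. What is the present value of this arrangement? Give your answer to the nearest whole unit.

Periodic rate r = 0.045/2 per half-year.
Growing perpetuity (Gordon): PV = PMT₁ / (r − g) = 37,518 / (r − 0.008) = ¥2,587,448.

¥2,587,448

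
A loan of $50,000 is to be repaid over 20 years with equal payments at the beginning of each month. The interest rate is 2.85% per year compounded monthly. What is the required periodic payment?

$272.91

Level annuity due; solve PV = PMT × [(1 − (1+r)^−n)/r] × (1+r) for PMT.
Periodic rate r = 0.0285/12 per month; n is counted in months.
With n = 240: PMT = 50,000 / ([(1 − (1+r)^−n)/r] × (1+r)) = $272.91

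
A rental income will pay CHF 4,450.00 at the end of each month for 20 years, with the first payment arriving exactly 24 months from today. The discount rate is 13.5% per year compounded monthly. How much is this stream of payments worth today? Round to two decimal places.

CHF 284,951.96

Ordinary annuity of 240 payments, first payment at period 24.
Periodic rate r = 0.135/12 per month; n is counted in months.
The ordinary-annuity PV formula values the stream one period before the first payment (period 23); discount that back 23 periods:
PV₀ = 4,450 × [1 − (1+r)^−240] / r × (1+r)^−23 = CHF 284,951.96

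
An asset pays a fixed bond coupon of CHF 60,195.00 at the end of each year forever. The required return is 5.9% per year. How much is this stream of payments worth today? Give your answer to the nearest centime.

CHF 1,020,254.24

Periodic rate r = 0.059 per year.
Level perpetuity: PV = PMT / r = 60,195 / (0.059) = CHF 1,020,254.24.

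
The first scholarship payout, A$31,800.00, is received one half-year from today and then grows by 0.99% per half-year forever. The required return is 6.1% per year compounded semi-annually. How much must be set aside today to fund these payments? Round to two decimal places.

Periodic rate r = 0.061/2 per half-year.
Growing perpetuity (Gordon): PV = PMT₁ / (r − g) = 31,800 / (r − 0.0099) = A$1,543,689.32.

A$1,543,689.32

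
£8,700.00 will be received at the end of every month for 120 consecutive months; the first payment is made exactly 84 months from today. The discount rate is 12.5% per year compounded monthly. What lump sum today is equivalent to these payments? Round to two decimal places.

Ordinary annuity of 120 payments, first payment at period 84.
Periodic rate r = 0.125/12 per month; n is counted in months.
The ordinary-annuity PV formula values the stream one period before the first payment (period 83); discount that back 83 periods:
PV₀ = 8,700 × [1 − (1+r)^−120] / r × (1+r)^−83 = £251,482.21

£251,482.21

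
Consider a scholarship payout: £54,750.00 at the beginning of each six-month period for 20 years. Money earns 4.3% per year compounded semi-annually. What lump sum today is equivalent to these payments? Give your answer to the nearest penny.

£1,490,427.55

This is an annuity due: 40 payments of £54,750.00 at the beginning of each six-month period.
Periodic rate r = 0.043/2 per half-year; n is counted in half-years.
PV = PMT × [(1 − (1+r)^−n)/r] × (1+r) = 54,750 × [1 − (1+r)^−40] / r × (1+r) = £1,490,427.55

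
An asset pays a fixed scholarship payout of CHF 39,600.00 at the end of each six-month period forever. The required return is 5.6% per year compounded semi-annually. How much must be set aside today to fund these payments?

CHF 1,414,285.71

Periodic rate r = 0.056/2 per half-year.
Level perpetuity: PV = PMT / r = 39,600 / (0.056/2) = CHF 1,414,285.71.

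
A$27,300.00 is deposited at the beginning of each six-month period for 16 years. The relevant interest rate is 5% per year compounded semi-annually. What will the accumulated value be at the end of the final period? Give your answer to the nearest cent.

This is an annuity due: 32 deposits of A$27,300.00 at the beginning of each six-month period.
Periodic rate r = 0.05/2 per half-year; n is counted in half-years.
FV = PMT × [((1+r)^n − 1)/r] × (1+r) = 27,300 × [(1+r)^32 − 1] / r × (1+r) = A$1,347,365.14

A$1,347,365.14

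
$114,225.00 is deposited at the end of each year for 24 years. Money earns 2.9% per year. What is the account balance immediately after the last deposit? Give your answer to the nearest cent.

$3,883,465.38

This is an ordinary annuity: 24 deposits of $114,225.00 at the end of each year.
Periodic rate r = 0.029 per year.
FV = PMT × [((1+r)^n − 1)/r] = 114,225 × [(1+r)^24 − 1] / r = $3,883,465.38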